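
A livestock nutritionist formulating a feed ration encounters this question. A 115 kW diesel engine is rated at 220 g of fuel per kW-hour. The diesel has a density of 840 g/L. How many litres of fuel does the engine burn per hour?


FC = P * BSFC / rho_fuel
   = 115 * 220 / 840
   = 25300 / 840
   = 30.12 L/h


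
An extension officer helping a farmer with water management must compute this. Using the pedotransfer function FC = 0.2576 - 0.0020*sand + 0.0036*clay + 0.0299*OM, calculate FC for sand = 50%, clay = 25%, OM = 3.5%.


FC = 0.2576 - 0.0020*50 + 0.0036*25 + 0.0299*3.5
   = 0.2576 - 0.1000 + 0.0900 + 0.1047
   = 0.3523


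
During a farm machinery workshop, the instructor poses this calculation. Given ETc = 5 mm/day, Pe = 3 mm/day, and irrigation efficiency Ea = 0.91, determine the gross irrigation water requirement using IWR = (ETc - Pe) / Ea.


IWR = (ETc - Pe) / Ea
    = (5 - 3) / 0.91
    = 2 / 0.91
    = 2.20 mm/day


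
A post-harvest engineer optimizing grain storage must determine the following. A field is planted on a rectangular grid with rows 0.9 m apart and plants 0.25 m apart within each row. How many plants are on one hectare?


D = 10000 / (row_sp * plant_sp)
  = 10000 / (0.9 * 0.25)
  = 10000 / 0.2250
  = 44444.44 plants/ha


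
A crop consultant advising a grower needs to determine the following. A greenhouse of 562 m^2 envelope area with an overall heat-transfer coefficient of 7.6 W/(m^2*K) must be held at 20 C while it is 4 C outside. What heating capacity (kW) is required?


dT = 20 - (4) = 16 K
Q = U * A * dT
  = 7.6 * 562 * 16
  = 68339.20 W = 68.34 kW


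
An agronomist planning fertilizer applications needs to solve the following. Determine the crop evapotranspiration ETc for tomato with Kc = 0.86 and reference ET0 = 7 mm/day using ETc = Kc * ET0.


ETc = Kc * ET0
    = 0.86 * 7
    = 6.02 mm/day


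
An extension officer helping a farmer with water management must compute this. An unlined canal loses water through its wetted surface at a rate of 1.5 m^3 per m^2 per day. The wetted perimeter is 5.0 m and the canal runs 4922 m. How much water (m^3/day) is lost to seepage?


S = C * P * L
  = 1.5 * 5.0 * 4922
  = 36915 m^3/day


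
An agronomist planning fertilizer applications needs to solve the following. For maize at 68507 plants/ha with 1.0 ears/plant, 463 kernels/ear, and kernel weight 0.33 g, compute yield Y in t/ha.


Y = density * ears * kernels * kw
  = 68507 * 1.0 * 463 * 0.33 g/ha
  = 10467184.53 g/ha
  = 10467.18 kg/ha = 10.47 t/ha


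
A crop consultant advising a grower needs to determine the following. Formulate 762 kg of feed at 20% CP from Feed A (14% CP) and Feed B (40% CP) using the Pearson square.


parts_A = CP_b - target = 40 - 20 = 20
parts_B = target - CP_a = 20 - 14 = 6
total_parts = 20 + 6 = 26
Feed A = 762 * 20 / 26 = 586.15 kg
Feed B = 762 * 6 / 26 = 175.85 kg

586.15 kg


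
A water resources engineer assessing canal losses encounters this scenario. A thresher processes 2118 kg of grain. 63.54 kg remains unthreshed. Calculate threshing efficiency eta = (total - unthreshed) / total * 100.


eta = (total - unthreshed) / total * 100
    = (2118 - 63.54) / 2118 * 100
    = 2054.46 / 2118 * 100
    = 97%


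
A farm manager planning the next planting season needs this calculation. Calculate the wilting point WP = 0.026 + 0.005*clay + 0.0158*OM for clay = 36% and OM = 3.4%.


WP = 0.026 + 0.005*36 + 0.0158*3.4
   = 0.026 + 0.1800 + 0.0537
   = 0.2597


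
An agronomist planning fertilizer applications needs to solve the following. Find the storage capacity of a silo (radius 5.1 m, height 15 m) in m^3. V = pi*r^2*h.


V = pi * r^2 * h
  = pi * 5.1^2 * 15
  = pi * 26.01 * 15
  = 1225.69 m^3


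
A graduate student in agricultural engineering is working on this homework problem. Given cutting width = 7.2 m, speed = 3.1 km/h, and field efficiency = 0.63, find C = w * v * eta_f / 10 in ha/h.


C = w * v * eta_f / 10
  = 7.2 * 3.1 * 0.63 / 10
  = 14.06 / 10
  = 1.41 ha/h


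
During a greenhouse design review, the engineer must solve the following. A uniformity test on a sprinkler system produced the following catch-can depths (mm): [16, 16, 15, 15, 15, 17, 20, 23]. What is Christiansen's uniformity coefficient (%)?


xbar = 137 / 8 = 17.125
sum|xi - xbar| = 17.500
CU = 100 * (1 - 17.500 / (8 * 17.125))
   = 100 * (1 - 0.1277)
   = 87.23%


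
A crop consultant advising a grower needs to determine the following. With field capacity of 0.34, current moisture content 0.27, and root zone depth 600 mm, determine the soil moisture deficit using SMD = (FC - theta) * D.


SMD = (FC - theta) * D
    = (0.34 - 0.27) * 600
    = 0.070 * 600
    = 42 mm


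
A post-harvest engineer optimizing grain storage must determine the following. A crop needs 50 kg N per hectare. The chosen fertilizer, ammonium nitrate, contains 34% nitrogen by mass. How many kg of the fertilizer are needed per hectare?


Rate = N_required / (N_content / 100)
     = 50 / (34 / 100)
     = 50 / 0.34
     = 147.06 kg/ha


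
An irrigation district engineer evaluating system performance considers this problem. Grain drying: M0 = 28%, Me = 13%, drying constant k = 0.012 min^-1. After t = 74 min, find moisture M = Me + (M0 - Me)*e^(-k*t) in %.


M = Me + (M0 - Me) * e^(-k*t)
  = 13 + (28 - 13) * e^(-0.012*74)
  = 13 + 15 * e^(-0.888)
  = 13 + 15 * 0.41148
  = 13 + 6.1722
  = 19.17%


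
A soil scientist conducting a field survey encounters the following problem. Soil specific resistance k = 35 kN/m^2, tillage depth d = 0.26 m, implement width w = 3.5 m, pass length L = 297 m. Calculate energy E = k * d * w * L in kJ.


E = k * d * w * L
  = 35 * 0.26 * 3.5 * 297
  = 9459.45 kJ


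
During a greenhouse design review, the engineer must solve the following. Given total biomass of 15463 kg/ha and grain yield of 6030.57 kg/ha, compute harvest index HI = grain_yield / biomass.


HI = grain_yield / biomass
   = 6030.57 / 15463
   = 0.39


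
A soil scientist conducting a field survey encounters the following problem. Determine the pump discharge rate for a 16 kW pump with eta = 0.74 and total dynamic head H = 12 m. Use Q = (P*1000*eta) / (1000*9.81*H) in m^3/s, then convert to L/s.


Q = (P * 1000 * eta) / (rho * g * H)
  = (16 * 1000 * 0.74) / (1000 * 9.81 * 12)
  = 11840 / 117720
  = 0.10058 m^3/s = 100.58 L/s


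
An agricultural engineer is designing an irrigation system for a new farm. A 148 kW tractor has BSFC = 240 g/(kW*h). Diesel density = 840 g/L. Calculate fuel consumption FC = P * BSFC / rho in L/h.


FC = P * BSFC / rho_fuel
   = 148 * 240 / 840
   = 35520 / 840
   = 42.29 L/h


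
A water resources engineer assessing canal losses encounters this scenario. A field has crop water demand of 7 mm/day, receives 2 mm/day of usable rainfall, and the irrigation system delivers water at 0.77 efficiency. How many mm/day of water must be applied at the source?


IWR = (ETc - Pe) / Ea
    = (7 - 2) / 0.77
    = 5 / 0.77
    = 6.49 mm/day


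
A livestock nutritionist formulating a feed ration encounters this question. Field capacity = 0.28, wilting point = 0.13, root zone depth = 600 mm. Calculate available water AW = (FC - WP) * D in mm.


AW = (FC - WP) * D
   = (0.28 - 0.13) * 600
   = 0.15 * 600
   = 90 mm


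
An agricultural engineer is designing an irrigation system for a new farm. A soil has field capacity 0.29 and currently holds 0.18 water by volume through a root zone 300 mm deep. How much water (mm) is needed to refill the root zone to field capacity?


SMD = (FC - theta) * D
    = (0.29 - 0.18) * 300
    = 0.110 * 300
    = 33 mm


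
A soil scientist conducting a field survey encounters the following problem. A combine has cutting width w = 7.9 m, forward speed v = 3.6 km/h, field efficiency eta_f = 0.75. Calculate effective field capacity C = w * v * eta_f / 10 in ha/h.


C = w * v * eta_f / 10
  = 7.9 * 3.6 * 0.75 / 10
  = 21.33 / 10
  = 2.13 ha/h


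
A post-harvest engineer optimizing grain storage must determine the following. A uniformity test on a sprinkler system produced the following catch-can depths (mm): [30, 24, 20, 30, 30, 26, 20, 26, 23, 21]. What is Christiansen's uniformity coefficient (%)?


xbar = 250 / 10 = 25
sum|xi - xbar| = 34
CU = 100 * (1 - 34 / (10 * 25))
   = 100 * (1 - 0.1360)
   = 86.40%


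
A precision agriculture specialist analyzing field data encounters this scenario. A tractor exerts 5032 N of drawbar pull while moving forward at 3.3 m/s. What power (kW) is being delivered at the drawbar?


P = F * v / 1000
  = 5032 * 3.3 / 1000
  = 16605.60 / 1000
  = 16.61 kW


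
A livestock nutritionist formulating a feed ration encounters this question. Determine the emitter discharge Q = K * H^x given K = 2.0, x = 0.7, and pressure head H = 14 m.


Q = K * H^x
  = 2.0 * 14^0.7
  = 2.0 * 6.3429
  = 12.69 L/h


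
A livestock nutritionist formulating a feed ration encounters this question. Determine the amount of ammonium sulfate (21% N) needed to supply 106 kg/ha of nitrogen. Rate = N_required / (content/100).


Rate = N_required / (N_content / 100)
     = 106 / (21 / 100)
     = 106 / 0.21
     = 504.76 kg/ha


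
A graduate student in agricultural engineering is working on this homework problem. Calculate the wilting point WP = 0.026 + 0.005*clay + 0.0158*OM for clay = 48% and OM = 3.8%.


WP = 0.026 + 0.005*48 + 0.0158*3.8
   = 0.026 + 0.2400 + 0.0600
   = 0.3260


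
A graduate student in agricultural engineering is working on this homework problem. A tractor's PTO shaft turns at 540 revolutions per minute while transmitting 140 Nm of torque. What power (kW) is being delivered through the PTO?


P = 2*pi*n*T / 60000
  = 2*pi * 540 * 140 / 60000
  = 475008.81 / 60000
  = 7.92 kW


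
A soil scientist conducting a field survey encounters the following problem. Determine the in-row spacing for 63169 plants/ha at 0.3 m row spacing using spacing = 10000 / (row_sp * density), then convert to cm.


spacing = 10000 / (row_sp * density)
        = 10000 / (0.3 * 63169)
        = 10000 / 18950.70
        = 0.52768 m = 52.77 cm


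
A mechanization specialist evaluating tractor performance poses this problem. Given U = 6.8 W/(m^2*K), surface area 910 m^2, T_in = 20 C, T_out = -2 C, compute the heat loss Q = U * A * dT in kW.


dT = 20 - (-2) = 22 K
Q = U * A * dT
  = 6.8 * 910 * 22
  = 136136 W = 136.14 kW


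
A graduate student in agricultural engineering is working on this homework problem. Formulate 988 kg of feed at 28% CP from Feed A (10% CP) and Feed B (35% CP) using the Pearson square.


parts_A = CP_b - target = 35 - 28 = 7
parts_B = target - CP_a = 28 - 10 = 18
total_parts = 7 + 18 = 25
Feed A = 988 * 7 / 25 = 276.64 kg
Feed B = 988 * 18 / 25 = 711.36 kg

276.64 kg


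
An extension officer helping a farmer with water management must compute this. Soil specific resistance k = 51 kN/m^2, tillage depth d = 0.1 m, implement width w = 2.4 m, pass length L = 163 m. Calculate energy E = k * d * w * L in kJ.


E = k * d * w * L
  = 51 * 0.1 * 2.4 * 163
  = 1995.12 kJ


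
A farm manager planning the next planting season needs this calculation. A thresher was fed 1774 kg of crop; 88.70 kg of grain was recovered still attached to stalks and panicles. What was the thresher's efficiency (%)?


eta = (total - unthreshed) / total * 100
    = (1774 - 88.70) / 1774 * 100
    = 1685.30 / 1774 * 100
    = 95%


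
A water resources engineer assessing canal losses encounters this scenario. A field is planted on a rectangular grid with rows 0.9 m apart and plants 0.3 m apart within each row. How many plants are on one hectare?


D = 10000 / (row_sp * plant_sp)
  = 10000 / (0.9 * 0.3)
  = 10000 / 0.2700
  = 37037.04 plants/ha


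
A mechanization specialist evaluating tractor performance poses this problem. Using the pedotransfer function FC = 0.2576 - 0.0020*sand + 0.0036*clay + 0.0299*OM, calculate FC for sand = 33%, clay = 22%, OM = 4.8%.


FC = 0.2576 - 0.0020*33 + 0.0036*22 + 0.0299*4.8
   = 0.2576 - 0.0660 + 0.0792 + 0.1435
   = 0.4143


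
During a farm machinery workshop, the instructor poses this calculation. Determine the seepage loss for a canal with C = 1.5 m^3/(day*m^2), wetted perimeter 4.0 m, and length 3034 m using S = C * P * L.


S = C * P * L
  = 1.5 * 4.0 * 3034
  = 18204 m^3/day


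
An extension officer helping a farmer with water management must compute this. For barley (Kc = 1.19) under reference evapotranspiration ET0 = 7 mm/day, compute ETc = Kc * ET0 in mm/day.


ETc = Kc * ET0
    = 1.19 * 7
    = 8.33 mm/day


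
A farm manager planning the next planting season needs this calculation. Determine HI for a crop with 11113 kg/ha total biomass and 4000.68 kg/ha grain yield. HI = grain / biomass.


HI = grain_yield / biomass
   = 4000.68 / 11113
   = 0.36


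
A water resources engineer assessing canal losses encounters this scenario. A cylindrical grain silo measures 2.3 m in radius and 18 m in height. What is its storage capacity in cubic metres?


V = pi * r^2 * h
  = pi * 2.3^2 * 18
  = pi * 5.29 * 18
  = 299.14 m^3


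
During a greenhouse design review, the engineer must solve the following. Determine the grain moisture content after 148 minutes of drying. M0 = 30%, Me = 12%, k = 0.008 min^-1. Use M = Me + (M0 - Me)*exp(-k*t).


M = Me + (M0 - Me) * e^(-k*t)
  = 12 + (30 - 12) * e^(-0.008*148)
  = 12 + 18 * e^(-1.184)
  = 12 + 18 * 0.30605
  = 12 + 5.5089
  = 17.51%


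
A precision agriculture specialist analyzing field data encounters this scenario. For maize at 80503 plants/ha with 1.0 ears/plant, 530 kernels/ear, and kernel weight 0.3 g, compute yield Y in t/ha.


Y = density * ears * kernels * kw
  = 80503 * 1.0 * 530 * 0.3 g/ha
  = 12799977 g/ha
  = 12799.98 kg/ha = 12.80 t/ha


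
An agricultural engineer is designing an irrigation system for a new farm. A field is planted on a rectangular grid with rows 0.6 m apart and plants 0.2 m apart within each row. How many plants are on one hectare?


D = 10000 / (row_sp * plant_sp)
  = 10000 / (0.6 * 0.2)
  = 10000 / 0.1200
  = 83333.33 plants/ha


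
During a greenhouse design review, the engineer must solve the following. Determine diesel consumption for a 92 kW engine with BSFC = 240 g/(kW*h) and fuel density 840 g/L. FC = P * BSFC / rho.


FC = P * BSFC / rho_fuel
   = 92 * 240 / 840
   = 22080 / 840
   = 26.29 L/h


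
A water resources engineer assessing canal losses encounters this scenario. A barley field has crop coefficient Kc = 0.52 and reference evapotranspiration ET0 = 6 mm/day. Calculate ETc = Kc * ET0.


ETc = Kc * ET0
    = 0.52 * 6
    = 3.12 mm/day


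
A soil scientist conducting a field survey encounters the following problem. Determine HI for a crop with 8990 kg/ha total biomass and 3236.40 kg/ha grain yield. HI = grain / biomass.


HI = grain_yield / biomass
   = 3236.40 / 8990
   = 0.36


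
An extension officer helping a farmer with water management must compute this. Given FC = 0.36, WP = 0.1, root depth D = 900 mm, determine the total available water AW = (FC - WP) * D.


AW = (FC - WP) * D
   = (0.36 - 0.1) * 900
   = 0.26 * 900
   = 234 mm


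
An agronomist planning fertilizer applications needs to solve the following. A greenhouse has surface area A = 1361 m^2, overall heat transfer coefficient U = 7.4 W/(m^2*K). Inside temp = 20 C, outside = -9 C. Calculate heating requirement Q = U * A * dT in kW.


dT = 20 - (-9) = 29 K
Q = U * A * dT
  = 7.4 * 1361 * 29
  = 292070.60 W = 292.07 kW


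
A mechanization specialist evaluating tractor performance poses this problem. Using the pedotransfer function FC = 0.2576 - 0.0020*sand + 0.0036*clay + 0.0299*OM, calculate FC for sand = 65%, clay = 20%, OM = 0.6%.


FC = 0.2576 - 0.0020*65 + 0.0036*20 + 0.0299*0.6
   = 0.2576 - 0.1300 + 0.0720 + 0.0179
   = 0.2175


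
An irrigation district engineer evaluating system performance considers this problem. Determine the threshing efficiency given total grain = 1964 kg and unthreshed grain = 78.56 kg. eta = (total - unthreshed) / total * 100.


eta = (total - unthreshed) / total * 100
    = (1964 - 78.56) / 1964 * 100
    = 1885.44 / 1964 * 100
    = 96%


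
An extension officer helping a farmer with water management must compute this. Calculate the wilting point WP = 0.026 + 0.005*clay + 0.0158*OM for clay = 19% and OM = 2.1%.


WP = 0.026 + 0.005*19 + 0.0158*2.1
   = 0.026 + 0.0950 + 0.0332
   = 0.1542


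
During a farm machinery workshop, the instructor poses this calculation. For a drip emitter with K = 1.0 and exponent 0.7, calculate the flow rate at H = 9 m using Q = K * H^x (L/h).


Q = K * H^x
  = 1.0 * 9^0.7
  = 1.0 * 4.6555
  = 4.66 L/h


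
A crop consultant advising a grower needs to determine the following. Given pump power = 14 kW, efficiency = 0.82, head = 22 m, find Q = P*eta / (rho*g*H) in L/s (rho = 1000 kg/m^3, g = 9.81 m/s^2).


Q = (P * 1000 * eta) / (rho * g * H)
  = (14 * 1000 * 0.82) / (1000 * 9.81 * 22)
  = 11480 / 215820
  = 0.05319 m^3/s = 53.19 L/s


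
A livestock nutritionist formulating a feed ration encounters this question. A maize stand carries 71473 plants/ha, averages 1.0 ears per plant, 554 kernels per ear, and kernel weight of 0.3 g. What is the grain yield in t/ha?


Y = density * ears * kernels * kw
  = 71473 * 1.0 * 554 * 0.3 g/ha
  = 11878812.60 g/ha
  = 11878.81 kg/ha = 11.88 t/ha


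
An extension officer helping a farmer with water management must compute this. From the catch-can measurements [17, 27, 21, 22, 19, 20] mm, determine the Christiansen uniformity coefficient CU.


xbar = 126 / 6 = 21
sum|xi - xbar| = 14
CU = 100 * (1 - 14 / (6 * 21))
   = 100 * (1 - 0.1111)
   = 88.89%


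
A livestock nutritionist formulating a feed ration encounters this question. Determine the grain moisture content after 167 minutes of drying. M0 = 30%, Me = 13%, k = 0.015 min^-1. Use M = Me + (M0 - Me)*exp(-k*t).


M = Me + (M0 - Me) * e^(-k*t)
  = 13 + (30 - 13) * e^(-0.015*167)
  = 13 + 17 * e^(-2.505)
  = 13 + 17 * 0.08168
  = 13 + 1.3885
  = 14.39%


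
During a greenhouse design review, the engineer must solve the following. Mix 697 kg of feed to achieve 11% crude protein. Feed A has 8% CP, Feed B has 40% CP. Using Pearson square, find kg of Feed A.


parts_A = CP_b - target = 40 - 11 = 29
parts_B = target - CP_a = 11 - 8 = 3
total_parts = 29 + 3 = 32
Feed A = 697 * 29 / 32 = 631.66 kg
Feed B = 697 * 3 / 32 = 65.34 kg

631.66 kg


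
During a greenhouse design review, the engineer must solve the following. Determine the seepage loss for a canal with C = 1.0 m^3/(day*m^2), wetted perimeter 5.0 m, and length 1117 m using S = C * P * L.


S = C * P * L
  = 1.0 * 5.0 * 1117
  = 5585 m^3/day


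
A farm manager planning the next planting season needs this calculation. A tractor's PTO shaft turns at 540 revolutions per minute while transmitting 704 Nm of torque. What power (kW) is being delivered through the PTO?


P = 2*pi*n*T / 60000
  = 2*pi * 540 * 704 / 60000
  = 2388615.73 / 60000
  = 39.81 kW


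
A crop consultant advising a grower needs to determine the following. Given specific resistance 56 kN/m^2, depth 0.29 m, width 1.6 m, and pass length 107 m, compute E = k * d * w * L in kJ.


E = k * d * w * L
  = 56 * 0.29 * 1.6 * 107
  = 2780.29 kJ


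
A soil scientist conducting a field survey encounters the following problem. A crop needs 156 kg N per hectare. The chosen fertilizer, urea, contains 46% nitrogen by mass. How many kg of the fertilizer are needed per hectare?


Rate = N_required / (N_content / 100)
     = 156 / (46 / 100)
     = 156 / 0.46
     = 339.13 kg/ha


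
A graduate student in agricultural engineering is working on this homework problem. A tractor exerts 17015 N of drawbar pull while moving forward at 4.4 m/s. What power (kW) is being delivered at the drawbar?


P = F * v / 1000
  = 17015 * 4.4 / 1000
  = 74866 / 1000
  = 74.87 kW


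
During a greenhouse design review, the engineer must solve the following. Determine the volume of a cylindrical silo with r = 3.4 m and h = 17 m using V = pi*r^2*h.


V = pi * r^2 * h
  = pi * 3.4^2 * 17
  = pi * 11.56 * 17
  = 617.39 m^3


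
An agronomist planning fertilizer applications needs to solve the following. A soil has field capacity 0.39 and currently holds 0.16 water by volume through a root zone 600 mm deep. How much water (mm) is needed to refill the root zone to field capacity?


SMD = (FC - theta) * D
    = (0.39 - 0.16) * 600
    = 0.230 * 600
    = 138 mm


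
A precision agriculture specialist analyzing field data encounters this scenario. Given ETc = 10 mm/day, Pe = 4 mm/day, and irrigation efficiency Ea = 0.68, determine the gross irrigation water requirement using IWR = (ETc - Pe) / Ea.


IWR = (ETc - Pe) / Ea
    = (10 - 4) / 0.68
    = 6 / 0.68
    = 8.82 mm/day


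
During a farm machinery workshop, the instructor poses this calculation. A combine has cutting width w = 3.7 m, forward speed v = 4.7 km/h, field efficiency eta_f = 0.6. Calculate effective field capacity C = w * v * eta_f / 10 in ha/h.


C = w * v * eta_f / 10
  = 3.7 * 4.7 * 0.6 / 10
  = 10.43 / 10
  = 1.04 ha/h


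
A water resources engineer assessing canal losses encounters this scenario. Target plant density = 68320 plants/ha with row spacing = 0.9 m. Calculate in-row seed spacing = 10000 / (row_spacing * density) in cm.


spacing = 10000 / (row_sp * density)
        = 10000 / (0.9 * 68320)
        = 10000 / 61488
        = 0.16263 m = 16.26 cm


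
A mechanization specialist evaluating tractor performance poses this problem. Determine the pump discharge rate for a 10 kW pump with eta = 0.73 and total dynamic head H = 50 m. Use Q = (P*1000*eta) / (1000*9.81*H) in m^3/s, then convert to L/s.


Q = (P * 1000 * eta) / (rho * g * H)
  = (10 * 1000 * 0.73) / (1000 * 9.81 * 50)
  = 7300 / 490500
  = 0.01488 m^3/s = 14.88 L/s


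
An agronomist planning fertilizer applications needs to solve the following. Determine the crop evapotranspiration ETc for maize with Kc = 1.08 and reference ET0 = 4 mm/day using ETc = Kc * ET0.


ETc = Kc * ET0
    = 1.08 * 4
    = 4.32 mm/day


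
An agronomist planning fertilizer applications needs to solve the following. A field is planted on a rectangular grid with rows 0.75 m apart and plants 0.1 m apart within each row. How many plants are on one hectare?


D = 10000 / (row_sp * plant_sp)
  = 10000 / (0.75 * 0.1)
  = 10000 / 0.0750
  = 133333.33 plants/ha


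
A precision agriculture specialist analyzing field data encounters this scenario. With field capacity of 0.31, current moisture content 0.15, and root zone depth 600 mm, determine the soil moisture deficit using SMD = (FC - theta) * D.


SMD = (FC - theta) * D
    = (0.31 - 0.15) * 600
    = 0.160 * 600
    = 96 mm


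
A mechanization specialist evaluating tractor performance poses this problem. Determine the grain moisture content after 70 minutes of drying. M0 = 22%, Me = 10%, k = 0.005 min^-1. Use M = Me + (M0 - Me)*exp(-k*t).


M = Me + (M0 - Me) * e^(-k*t)
  = 10 + (22 - 10) * e^(-0.005*70)
  = 10 + 12 * e^(-0.350)
  = 10 + 12 * 0.70469
  = 10 + 8.4563
  = 18.46%


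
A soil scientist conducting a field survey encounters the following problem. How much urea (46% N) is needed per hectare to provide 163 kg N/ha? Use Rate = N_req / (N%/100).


Rate = N_required / (N_content / 100)
     = 163 / (46 / 100)
     = 163 / 0.46
     = 354.35 kg/ha


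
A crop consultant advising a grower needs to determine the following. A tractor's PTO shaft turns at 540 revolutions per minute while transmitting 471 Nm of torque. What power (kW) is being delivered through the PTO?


P = 2*pi*n*T / 60000
  = 2*pi * 540 * 471 / 60000
  = 1598065.35 / 60000
  = 26.63 kW


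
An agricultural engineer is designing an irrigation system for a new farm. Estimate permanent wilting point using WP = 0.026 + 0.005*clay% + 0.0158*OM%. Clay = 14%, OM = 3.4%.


WP = 0.026 + 0.005*14 + 0.0158*3.4
   = 0.026 + 0.0700 + 0.0537
   = 0.1497


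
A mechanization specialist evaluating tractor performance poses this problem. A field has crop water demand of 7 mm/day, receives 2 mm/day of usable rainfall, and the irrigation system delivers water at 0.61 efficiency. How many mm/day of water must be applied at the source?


IWR = (ETc - Pe) / Ea
    = (7 - 2) / 0.61
    = 5 / 0.61
    = 8.20 mm/day


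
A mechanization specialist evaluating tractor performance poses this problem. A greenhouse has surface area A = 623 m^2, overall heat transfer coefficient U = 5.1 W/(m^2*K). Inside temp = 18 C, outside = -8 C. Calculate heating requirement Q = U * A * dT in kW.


dT = 18 - (-8) = 26 K
Q = U * A * dT
  = 5.1 * 623 * 26
  = 82609.80 W = 82.61 kW


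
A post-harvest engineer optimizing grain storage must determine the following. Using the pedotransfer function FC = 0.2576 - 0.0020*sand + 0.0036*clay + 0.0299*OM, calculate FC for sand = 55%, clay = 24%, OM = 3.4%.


FC = 0.2576 - 0.0020*55 + 0.0036*24 + 0.0299*3.4
   = 0.2576 - 0.1100 + 0.0864 + 0.1017
   = 0.3357


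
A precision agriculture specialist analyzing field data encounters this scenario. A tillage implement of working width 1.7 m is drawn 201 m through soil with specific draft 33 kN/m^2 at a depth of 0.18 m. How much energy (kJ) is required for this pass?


E = k * d * w * L
  = 33 * 0.18 * 1.7 * 201
  = 2029.70 kJ


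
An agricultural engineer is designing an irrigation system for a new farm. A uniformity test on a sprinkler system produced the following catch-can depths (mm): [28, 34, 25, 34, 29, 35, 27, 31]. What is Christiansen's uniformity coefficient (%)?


xbar = 243 / 8 = 30.375
sum|xi - xbar| = 25
CU = 100 * (1 - 25 / (8 * 30.375))
   = 100 * (1 - 0.1029)
   = 89.71%


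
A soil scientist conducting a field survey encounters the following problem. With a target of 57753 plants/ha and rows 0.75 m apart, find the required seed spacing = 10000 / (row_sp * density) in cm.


spacing = 10000 / (row_sp * density)
        = 10000 / (0.75 * 57753)
        = 10000 / 43314.75
        = 0.23087 m = 23.09 cm


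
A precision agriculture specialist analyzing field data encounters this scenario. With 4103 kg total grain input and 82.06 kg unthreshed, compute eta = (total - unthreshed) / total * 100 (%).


eta = (total - unthreshed) / total * 100
    = (4103 - 82.06) / 4103 * 100
    = 4020.94 / 4103 * 100
    = 98%


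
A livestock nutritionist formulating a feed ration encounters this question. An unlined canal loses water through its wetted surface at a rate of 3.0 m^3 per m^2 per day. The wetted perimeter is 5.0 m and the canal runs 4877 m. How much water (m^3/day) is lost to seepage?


S = C * P * L
  = 3.0 * 5.0 * 4877
  = 73155 m^3/day


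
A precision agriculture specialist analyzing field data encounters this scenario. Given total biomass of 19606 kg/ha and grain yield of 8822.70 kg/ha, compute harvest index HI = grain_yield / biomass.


HI = grain_yield / biomass
   = 8822.70 / 19606
   = 0.45


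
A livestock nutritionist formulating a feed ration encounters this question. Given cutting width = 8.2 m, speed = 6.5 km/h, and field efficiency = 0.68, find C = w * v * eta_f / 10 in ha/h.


C = w * v * eta_f / 10
  = 8.2 * 6.5 * 0.68 / 10
  = 36.24 / 10
  = 3.62 ha/h


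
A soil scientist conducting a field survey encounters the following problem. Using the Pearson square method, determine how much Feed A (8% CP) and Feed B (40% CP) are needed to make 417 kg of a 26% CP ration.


parts_A = CP_b - target = 40 - 26 = 14
parts_B = target - CP_a = 26 - 8 = 18
total_parts = 14 + 18 = 32
Feed A = 417 * 14 / 32 = 182.44 kg
Feed B = 417 * 18 / 32 = 234.56 kg

182.44 kg


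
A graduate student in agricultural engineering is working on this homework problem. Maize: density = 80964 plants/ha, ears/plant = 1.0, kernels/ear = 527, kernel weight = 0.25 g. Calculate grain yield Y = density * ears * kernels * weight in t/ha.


Y = density * ears * kernels * kw
  = 80964 * 1.0 * 527 * 0.25 g/ha
  = 10667007 g/ha
  = 10667.01 kg/ha = 10.67 t/ha


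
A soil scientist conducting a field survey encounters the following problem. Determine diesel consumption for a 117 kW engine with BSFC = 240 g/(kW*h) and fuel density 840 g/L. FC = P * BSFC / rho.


FC = P * BSFC / rho_fuel
   = 117 * 240 / 840
   = 28080 / 840
   = 33.43 L/h


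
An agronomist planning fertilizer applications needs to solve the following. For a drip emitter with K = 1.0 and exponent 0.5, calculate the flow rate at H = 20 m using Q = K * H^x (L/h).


Q = K * H^x
  = 1.0 * 20^0.5
  = 1.0 * 4.4721
  = 4.47 L/h


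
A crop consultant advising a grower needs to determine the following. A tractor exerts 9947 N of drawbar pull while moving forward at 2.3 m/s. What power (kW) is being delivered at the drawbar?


P = F * v / 1000
  = 9947 * 2.3 / 1000
  = 22878.10 / 1000
  = 22.88 kW


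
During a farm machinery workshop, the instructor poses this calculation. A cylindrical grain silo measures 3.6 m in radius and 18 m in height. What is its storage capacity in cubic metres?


V = pi * r^2 * h
  = pi * 3.6^2 * 18
  = pi * 12.96 * 18
  = 732.87 m^3


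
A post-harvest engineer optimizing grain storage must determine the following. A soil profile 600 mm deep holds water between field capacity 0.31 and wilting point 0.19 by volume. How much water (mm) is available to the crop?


AW = (FC - WP) * D
   = (0.31 - 0.19) * 600
   = 0.12 * 600
   = 72 mm


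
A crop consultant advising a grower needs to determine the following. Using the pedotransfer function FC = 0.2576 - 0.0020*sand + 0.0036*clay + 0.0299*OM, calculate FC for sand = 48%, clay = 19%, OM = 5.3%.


FC = 0.2576 - 0.0020*48 + 0.0036*19 + 0.0299*5.3
   = 0.2576 - 0.0960 + 0.0684 + 0.1585
   = 0.3885


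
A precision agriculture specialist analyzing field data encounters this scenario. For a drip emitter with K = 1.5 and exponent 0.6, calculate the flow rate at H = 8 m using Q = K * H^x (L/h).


Q = K * H^x
  = 1.5 * 8^0.6
  = 1.5 * 3.4822
  = 5.22 L/h


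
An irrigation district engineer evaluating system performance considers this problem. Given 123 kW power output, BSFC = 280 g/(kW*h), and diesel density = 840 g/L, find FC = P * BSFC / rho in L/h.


FC = P * BSFC / rho_fuel
   = 123 * 280 / 840
   = 34440 / 840
   = 41 L/h


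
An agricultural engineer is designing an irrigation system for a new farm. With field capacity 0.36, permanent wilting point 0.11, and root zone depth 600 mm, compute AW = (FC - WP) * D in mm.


AW = (FC - WP) * D
   = (0.36 - 0.11) * 600
   = 0.25 * 600
   = 150 mm


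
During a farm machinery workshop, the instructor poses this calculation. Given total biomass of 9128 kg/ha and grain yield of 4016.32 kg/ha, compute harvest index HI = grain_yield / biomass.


HI = grain_yield / biomass
   = 4016.32 / 9128
   = 0.44


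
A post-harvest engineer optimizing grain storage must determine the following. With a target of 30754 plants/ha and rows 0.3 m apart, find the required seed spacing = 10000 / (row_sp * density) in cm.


spacing = 10000 / (row_sp * density)
        = 10000 / (0.3 * 30754)
        = 10000 / 9226.20
        = 1.08387 m = 108.39 cm


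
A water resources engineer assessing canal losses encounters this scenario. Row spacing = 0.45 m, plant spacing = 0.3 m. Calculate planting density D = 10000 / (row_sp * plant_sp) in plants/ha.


D = 10000 / (row_sp * plant_sp)
  = 10000 / (0.45 * 0.3)
  = 10000 / 0.1350
  = 74074.07 plants/ha


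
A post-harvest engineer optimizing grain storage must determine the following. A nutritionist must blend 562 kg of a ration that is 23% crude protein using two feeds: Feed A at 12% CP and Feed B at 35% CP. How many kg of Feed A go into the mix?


parts_A = CP_b - target = 35 - 23 = 12
parts_B = target - CP_a = 23 - 12 = 11
total_parts = 12 + 11 = 23
Feed A = 562 * 12 / 23 = 293.22 kg
Feed B = 562 * 11 / 23 = 268.78 kg

293.22 kg


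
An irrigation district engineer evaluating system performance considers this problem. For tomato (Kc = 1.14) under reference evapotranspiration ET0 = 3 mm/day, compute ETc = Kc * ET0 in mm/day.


ETc = Kc * ET0
    = 1.14 * 3
    = 3.42 mm/day


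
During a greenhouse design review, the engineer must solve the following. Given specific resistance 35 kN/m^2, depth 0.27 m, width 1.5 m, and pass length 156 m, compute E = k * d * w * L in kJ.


E = k * d * w * L
  = 35 * 0.27 * 1.5 * 156
  = 2211.30 kJ


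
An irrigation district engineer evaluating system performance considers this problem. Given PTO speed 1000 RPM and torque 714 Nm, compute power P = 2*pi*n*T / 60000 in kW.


P = 2*pi*n*T / 60000
  = 2*pi * 1000 * 714 / 60000
  = 4486194.31 / 60000
  = 74.77 kW


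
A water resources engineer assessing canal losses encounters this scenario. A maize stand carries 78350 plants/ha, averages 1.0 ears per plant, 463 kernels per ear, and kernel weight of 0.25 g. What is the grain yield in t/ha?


Y = density * ears * kernels * kw
  = 78350 * 1.0 * 463 * 0.25 g/ha
  = 9069012.50 g/ha
  = 9069.01 kg/ha = 9.07 t/ha


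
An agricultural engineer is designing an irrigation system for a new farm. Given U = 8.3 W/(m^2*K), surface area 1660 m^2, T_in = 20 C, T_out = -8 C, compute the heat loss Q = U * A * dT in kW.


dT = 20 - (-8) = 28 K
Q = U * A * dT
  = 8.3 * 1660 * 28
  = 385784 W = 385.78 kW


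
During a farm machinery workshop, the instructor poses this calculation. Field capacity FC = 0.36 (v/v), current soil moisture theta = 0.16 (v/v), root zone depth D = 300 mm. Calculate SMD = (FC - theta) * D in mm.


SMD = (FC - theta) * D
    = (0.36 - 0.16) * 300
    = 0.200 * 300
    = 60 mm


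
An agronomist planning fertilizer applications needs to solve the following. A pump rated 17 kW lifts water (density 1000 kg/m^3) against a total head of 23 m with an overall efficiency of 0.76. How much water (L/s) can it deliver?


Q = (P * 1000 * eta) / (rho * g * H)
  = (17 * 1000 * 0.76) / (1000 * 9.81 * 23)
  = 12920 / 225630
  = 0.05726 m^3/s = 57.26 L/s


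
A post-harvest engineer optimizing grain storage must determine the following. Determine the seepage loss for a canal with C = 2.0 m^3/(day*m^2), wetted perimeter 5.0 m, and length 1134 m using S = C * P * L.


S = C * P * L
  = 2.0 * 5.0 * 1134
  = 11340 m^3/day


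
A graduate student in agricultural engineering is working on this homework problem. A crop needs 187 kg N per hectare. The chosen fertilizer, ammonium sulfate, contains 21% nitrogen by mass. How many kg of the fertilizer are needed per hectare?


Rate = N_required / (N_content / 100)
     = 187 / (21 / 100)
     = 187 / 0.21
     = 890.48 kg/ha


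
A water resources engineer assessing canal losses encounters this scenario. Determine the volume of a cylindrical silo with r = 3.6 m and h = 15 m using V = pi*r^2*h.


V = pi * r^2 * h
  = pi * 3.6^2 * 15
  = pi * 12.96 * 15
  = 610.73 m^3


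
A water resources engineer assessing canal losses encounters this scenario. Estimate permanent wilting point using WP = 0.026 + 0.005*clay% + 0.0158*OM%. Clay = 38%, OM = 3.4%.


WP = 0.026 + 0.005*38 + 0.0158*3.4
   = 0.026 + 0.1900 + 0.0537
   = 0.2697


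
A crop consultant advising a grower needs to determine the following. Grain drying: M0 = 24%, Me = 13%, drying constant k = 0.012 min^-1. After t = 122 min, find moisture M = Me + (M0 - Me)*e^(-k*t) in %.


M = Me + (M0 - Me) * e^(-k*t)
  = 13 + (24 - 13) * e^(-0.012*122)
  = 13 + 11 * e^(-1.464)
  = 13 + 11 * 0.23131
  = 13 + 2.5444
  = 15.54%


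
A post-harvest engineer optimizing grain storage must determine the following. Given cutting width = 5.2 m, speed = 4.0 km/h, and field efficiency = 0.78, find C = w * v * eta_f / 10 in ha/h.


C = w * v * eta_f / 10
  = 5.2 * 4.0 * 0.78 / 10
  = 16.22 / 10
  = 1.62 ha/h


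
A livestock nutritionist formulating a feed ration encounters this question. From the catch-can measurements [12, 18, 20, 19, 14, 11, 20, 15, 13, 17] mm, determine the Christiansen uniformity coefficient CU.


xbar = 159 / 10 = 15.900
sum|xi - xbar| = 29
CU = 100 * (1 - 29 / (10 * 15.900))
   = 100 * (1 - 0.1824)
   = 81.76%


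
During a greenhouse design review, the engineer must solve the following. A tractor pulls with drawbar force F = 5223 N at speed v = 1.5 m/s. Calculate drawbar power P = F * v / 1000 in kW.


P = F * v / 1000
  = 5223 * 1.5 / 1000
  = 7834.50 / 1000
  = 7.83 kW


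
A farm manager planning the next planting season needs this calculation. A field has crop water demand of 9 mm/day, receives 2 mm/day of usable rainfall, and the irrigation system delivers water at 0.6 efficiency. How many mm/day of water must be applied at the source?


IWR = (ETc - Pe) / Ea
    = (9 - 2) / 0.6
    = 7 / 0.6
    = 11.67 mm/day


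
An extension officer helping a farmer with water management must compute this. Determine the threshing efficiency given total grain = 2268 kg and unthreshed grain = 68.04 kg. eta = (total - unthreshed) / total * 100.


eta = (total - unthreshed) / total * 100
    = (2268 - 68.04) / 2268 * 100
    = 2199.96 / 2268 * 100
    = 97%


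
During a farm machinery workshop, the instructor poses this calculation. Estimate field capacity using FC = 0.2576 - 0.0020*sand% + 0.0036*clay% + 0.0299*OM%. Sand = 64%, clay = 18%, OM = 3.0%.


FC = 0.2576 - 0.0020*64 + 0.0036*18 + 0.0299*3.0
   = 0.2576 - 0.1280 + 0.0648 + 0.0897
   = 0.2841


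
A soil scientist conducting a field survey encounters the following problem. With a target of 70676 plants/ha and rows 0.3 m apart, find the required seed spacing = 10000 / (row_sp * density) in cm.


spacing = 10000 / (row_sp * density)
        = 10000 / (0.3 * 70676)
        = 10000 / 21202.80
        = 0.47164 m = 47.16 cm


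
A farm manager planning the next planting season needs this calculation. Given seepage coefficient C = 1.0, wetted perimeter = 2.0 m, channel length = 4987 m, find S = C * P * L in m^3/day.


S = C * P * L
  = 1.0 * 2.0 * 4987
  = 9974 m^3/day


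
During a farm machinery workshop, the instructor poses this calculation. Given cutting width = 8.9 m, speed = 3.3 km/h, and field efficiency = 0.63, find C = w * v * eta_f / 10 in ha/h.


C = w * v * eta_f / 10
  = 8.9 * 3.3 * 0.63 / 10
  = 18.50 / 10
  = 1.85 ha/h


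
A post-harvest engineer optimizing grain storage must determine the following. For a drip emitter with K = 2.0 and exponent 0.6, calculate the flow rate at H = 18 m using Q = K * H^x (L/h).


Q = K * H^x
  = 2.0 * 18^0.6
  = 2.0 * 5.6645
  = 11.33 L/h


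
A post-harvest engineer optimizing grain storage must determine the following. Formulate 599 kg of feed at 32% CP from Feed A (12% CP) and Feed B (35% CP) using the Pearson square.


parts_A = CP_b - target = 35 - 32 = 3
parts_B = target - CP_a = 32 - 12 = 20
total_parts = 3 + 20 = 23
Feed A = 599 * 3 / 23 = 78.13 kg
Feed B = 599 * 20 / 23 = 520.87 kg

78.13 kg


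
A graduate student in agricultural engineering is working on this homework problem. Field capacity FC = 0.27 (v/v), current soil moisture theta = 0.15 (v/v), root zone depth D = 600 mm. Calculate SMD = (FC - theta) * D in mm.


SMD = (FC - theta) * D
    = (0.27 - 0.15) * 600
    = 0.120 * 600
    = 72 mm


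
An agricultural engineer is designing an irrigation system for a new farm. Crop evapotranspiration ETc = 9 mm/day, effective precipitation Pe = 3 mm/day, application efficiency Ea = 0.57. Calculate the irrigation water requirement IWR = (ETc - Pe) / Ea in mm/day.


IWR = (ETc - Pe) / Ea
    = (9 - 3) / 0.57
    = 6 / 0.57
    = 10.53 mm/day


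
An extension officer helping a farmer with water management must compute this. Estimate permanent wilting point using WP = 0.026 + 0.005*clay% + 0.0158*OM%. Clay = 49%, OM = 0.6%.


WP = 0.026 + 0.005*49 + 0.0158*0.6
   = 0.026 + 0.2450 + 0.0095
   = 0.2805
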